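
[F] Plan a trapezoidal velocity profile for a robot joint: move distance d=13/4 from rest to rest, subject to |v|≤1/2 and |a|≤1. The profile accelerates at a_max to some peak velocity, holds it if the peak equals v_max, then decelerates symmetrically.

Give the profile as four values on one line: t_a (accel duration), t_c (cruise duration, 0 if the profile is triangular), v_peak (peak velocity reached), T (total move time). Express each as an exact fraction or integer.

t_a=1/2 t_c=6 v_peak=1/2 T=7

(v_max)²/a_max = (1/2)²/1 = 1/4
13/4 ≥ 1/4 ⇒ cruise phase
t_a = (1/2)/1 = 1/2; v_peak = 1/2
d_cruise = 13/4 − 1/4 = 3; t_c = 3/(1/2) = 6
T = 2·1/2 + 6 = 7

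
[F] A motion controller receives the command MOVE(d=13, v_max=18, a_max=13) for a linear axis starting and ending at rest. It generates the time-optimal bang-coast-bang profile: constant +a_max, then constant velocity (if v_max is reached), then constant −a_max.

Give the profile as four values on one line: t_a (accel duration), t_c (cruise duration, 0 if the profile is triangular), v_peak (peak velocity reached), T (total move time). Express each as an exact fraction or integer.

vₘ²/aₘ = 18²/13 = 324/13
13 < 324/13 → triangular
v_peak = √(13·13) = √169 = 13
t_a = 13/13 = 1; t_c = 0
T = 2·1 = 2

t_a=1 t_c=0 v_peak=13 T=2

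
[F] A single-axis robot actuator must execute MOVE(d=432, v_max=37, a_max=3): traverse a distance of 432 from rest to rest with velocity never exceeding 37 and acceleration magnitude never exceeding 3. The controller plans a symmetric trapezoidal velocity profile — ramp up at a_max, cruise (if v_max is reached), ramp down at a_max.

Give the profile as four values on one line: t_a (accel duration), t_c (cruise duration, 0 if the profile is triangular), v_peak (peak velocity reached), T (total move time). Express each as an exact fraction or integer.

(v_max)²/a_max = 37²/3 = 1369/3
432 < 1369/3 → triangular
v_peak = √(432·3) = √1296 = 36
t_a = 36/3 = 12; t_c = 0
T = 2·12 = 24

t_a=12 t_c=0 v_peak=36 T=24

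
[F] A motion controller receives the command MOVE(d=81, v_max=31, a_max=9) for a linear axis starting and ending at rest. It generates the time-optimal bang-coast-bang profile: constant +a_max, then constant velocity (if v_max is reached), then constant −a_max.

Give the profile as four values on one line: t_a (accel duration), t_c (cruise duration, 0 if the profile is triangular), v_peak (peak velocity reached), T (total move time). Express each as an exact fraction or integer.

t_a=3 t_c=0 v_peak=27 T=6

vₘ²/aₘ = 31²/9 = 961/9
81 < 961/9 → triangular
v_peak = √(81·9) = √729 = 27
t_a = 27/9 = 3; t_c = 0
T = 2·3 = 6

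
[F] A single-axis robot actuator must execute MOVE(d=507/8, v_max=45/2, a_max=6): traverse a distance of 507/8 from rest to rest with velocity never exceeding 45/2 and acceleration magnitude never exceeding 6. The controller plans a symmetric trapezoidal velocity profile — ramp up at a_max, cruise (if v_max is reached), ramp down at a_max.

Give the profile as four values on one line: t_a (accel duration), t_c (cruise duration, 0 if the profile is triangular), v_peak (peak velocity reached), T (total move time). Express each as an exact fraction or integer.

v_max²/a_max = (45/2)²/6 = 675/8
507/8 < 675/8 ⇒ no cruise
v_peak = √(507/8·6) = √(1521/4) = 39/2
t_a = (39/2)/6 = 13/4; t_c = 0
T = 2·13/4 = 13/2

t_a=13/4 t_c=0 v_peak=39/2 T=13/2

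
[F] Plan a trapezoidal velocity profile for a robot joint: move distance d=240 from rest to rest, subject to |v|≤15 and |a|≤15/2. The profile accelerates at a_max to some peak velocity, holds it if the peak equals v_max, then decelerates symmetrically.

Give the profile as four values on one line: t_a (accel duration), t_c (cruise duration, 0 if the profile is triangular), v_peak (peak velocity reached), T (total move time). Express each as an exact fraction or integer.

t_a=2 t_c=14 v_peak=15 T=18

v_max²/a_max = 15²/(15/2) = 30
240 ≥ 30 so v_max reached
t_a = 15/(15/2) = 2; v_peak = 15
d_cruise = 240 − 30 = 210; t_c = 210/15 = 14
T = 2·2 + 14 = 18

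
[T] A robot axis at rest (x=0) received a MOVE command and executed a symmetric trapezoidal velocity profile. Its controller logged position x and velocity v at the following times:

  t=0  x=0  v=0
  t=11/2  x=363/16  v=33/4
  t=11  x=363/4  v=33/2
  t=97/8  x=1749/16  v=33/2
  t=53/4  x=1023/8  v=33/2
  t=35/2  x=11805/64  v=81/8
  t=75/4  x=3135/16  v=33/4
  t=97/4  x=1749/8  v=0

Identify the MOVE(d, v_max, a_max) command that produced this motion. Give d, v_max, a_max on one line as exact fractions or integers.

d=1749/8 v_max=33/2 a_max=3/2

final state: t=97/4, x=1749/8, v=0 → d = 1749/8
a_max = (33/4−0)/(11/2−0) = 3/2
max v = 33/2 over t∈[11,53/4] → v_max = 33/2
check: 33/2·(11+9/4) = 1749/8 ✓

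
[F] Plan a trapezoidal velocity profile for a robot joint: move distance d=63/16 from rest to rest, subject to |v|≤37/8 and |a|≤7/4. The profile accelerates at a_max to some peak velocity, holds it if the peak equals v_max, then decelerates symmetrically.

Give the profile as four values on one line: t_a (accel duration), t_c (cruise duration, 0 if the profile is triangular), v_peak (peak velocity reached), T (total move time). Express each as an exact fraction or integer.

vₘ²/aₘ = (37/8)²/(7/4) = 1369/112
63/16 < 1369/112 → triangular
v_peak = √(63/16·7/4) = √(441/64) = 21/8
t_a = (21/8)/(7/4) = 3/2; t_c = 0
T = 2·3/2 = 3

t_a=3/2 t_c=0 v_peak=21/8 T=3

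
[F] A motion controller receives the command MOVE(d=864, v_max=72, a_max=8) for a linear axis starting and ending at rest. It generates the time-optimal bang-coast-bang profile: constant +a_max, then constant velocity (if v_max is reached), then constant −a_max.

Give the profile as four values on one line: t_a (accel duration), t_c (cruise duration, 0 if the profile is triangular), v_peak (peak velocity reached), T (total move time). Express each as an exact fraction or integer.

t_a=9 t_c=3 v_peak=72 T=21

(v_max)²/a_max = 72²/8 = 648
864 ≥ 648 so v_max reached
t_a = 72/8 = 9; v_peak = 72
d_cruise = 864 − 648 = 216; t_c = 216/72 = 3
T = 2·9 + 3 = 21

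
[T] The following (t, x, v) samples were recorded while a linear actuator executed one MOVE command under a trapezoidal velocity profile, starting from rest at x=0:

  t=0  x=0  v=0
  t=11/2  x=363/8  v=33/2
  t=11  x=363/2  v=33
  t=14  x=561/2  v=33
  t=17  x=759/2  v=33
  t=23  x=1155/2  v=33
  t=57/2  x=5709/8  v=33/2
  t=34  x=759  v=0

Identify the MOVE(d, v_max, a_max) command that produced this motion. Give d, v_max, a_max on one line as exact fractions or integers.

final state: t=34, x=759, v=0 → d = 759
a_max = (33/2−0)/(11/2−0) = 3
max v = 33 over t∈[11,23] → v_max = 33
check: 33·(11+12) = 759 ✓

d=759 v_max=33 a_max=3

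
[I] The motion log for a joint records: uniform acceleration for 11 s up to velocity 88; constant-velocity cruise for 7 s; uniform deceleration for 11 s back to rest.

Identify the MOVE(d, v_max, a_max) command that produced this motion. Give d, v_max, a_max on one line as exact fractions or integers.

a_max = 88/11 = 8
d_a = ½·88·11 = 484; d_c = 88·7 = 616
d = 2·484 + 616 = 1584
t_c = 7 > 0 → v_max = v_peak = 88

d=1584 v_max=88 a_max=8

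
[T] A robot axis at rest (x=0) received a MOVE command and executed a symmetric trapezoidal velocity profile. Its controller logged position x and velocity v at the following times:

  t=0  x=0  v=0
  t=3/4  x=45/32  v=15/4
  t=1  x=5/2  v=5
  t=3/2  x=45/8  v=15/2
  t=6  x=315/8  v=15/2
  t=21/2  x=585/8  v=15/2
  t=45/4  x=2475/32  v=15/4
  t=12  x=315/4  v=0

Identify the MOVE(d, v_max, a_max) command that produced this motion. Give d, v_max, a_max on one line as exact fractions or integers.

d=315/4 v_max=15/2 a_max=5

final state: t=12, x=315/4, v=0 → d = 315/4
a_max = (15/4−0)/(3/4−0) = 5
max v = 15/2 over t∈[3/2,21/2] → v_max = 15/2
check: 15/2·(3/2+9) = 315/4 ✓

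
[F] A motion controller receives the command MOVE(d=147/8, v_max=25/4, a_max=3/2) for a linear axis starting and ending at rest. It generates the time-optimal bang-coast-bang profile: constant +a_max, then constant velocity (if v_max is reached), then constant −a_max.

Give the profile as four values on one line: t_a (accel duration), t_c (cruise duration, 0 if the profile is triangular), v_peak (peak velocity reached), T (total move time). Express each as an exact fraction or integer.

t_a=7/2 t_c=0 v_peak=21/4 T=7

v_max²/a_max = (25/4)²/(3/2) = 625/24
147/8 < 625/24 ⇒ no cruise
v_peak = √(147/8·3/2) = √(441/16) = 21/4
t_a = (21/4)/(3/2) = 7/2; t_c = 0
T = 2·7/2 = 7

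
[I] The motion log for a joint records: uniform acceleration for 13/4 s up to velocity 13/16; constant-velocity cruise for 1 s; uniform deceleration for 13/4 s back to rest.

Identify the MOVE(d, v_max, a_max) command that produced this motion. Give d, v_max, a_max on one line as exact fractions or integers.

a_max = (13/16)/(13/4) = 1/4
d_a = ½·13/16·13/4 = 169/128; d_c = 13/16·1 = 13/16
d = 2·169/128 + 13/16 = 221/64
t_c = 1 > 0 ⇒ limit active, v_max = 13/16

d=221/64 v_max=13/16 a_max=1/4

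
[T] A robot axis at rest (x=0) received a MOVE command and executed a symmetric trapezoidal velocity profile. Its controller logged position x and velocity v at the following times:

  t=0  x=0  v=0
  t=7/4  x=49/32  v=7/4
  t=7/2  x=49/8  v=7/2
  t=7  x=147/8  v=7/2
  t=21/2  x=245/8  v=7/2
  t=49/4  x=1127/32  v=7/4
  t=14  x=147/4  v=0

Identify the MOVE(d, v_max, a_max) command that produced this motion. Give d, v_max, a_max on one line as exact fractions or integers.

final state: t=14, x=147/4, v=0 → d = 147/4
a_max = (7/4−0)/(7/4−0) = 1
max v = 7/2 over t∈[7/2,21/2] → v_max = 7/2
check: 7/2·(7/2+7) = 147/4 ✓

d=147/4 v_max=7/2 a_max=1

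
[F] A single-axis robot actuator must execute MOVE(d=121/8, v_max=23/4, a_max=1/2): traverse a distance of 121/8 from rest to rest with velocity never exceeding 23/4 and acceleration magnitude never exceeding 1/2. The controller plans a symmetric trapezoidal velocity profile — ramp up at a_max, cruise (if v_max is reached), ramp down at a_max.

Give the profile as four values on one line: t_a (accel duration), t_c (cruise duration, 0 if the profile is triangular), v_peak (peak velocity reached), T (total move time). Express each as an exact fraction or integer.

t_a=11/2 t_c=0 v_peak=11/4 T=11

v_max²/a_max = (23/4)²/(1/2) = 529/8
121/8 < 529/8 so t_c = 0
v_peak = √(121/8·1/2) = √(121/16) = 11/4
t_a = (11/4)/(1/2) = 11/2; t_c = 0
T = 2·11/2 = 11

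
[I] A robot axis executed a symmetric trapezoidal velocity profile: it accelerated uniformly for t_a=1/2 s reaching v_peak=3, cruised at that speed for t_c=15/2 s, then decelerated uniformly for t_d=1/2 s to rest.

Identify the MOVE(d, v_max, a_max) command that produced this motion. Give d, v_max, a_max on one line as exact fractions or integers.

d=24 v_max=3 a_max=6

a_max = 3/(1/2) = 6
d_a = ½·3·1/2 = 3/4; d_c = 3·15/2 = 45/2
d = 2·3/4 + 45/2 = 24
t_c = 15/2 > 0 ⇒ limit active, v_max = 3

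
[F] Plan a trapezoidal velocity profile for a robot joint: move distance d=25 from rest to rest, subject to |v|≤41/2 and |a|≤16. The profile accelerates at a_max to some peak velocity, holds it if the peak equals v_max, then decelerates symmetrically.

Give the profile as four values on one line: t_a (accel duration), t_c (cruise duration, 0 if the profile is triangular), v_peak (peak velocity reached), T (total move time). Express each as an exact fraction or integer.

v_max²/a_max = (41/2)²/16 = 1681/64
25 < 1681/64 ⇒ no cruise
v_peak = √(25·16) = √400 = 20
t_a = 20/16 = 5/4; t_c = 0
T = 2·5/4 = 5/2

t_a=5/4 t_c=0 v_peak=20 T=5/2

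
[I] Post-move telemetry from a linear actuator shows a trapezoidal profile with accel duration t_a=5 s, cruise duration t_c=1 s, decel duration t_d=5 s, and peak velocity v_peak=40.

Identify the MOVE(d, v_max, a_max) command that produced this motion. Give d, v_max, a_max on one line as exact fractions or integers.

d=240 v_max=40 a_max=8

a_max = 40/5 = 8
d_a = ½·40·5 = 100; d_c = 40·1 = 40
d = 2·100 + 40 = 240
t_c = 1 > 0 ⇒ limit active, v_max = 40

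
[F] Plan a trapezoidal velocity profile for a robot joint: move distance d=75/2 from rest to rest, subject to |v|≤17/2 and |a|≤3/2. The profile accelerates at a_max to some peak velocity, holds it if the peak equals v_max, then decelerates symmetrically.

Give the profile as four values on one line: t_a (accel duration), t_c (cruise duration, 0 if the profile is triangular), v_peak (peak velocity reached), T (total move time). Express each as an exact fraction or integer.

t_a=5 t_c=0 v_peak=15/2 T=10

vₘ²/aₘ = (17/2)²/(3/2) = 289/6
75/2 < 289/6 → triangular
v_peak = √(75/2·3/2) = √(225/4) = 15/2
t_a = (15/2)/(3/2) = 5; t_c = 0
T = 2·5 = 10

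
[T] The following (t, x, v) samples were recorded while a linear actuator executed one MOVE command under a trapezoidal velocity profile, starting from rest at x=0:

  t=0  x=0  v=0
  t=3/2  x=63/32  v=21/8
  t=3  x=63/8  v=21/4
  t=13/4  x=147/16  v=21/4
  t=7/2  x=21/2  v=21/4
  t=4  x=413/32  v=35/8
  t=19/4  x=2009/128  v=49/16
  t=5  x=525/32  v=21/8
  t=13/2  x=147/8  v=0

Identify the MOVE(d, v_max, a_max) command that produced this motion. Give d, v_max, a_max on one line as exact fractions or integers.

d=147/8 v_max=21/4 a_max=7/4

final state: t=13/2, x=147/8, v=0 → d = 147/8
a_max = (21/8−0)/(3/2−0) = 7/4
max v = 21/4 over t∈[3,7/2] → v_max = 21/4
check: 21/4·(3+1/2) = 147/8 ✓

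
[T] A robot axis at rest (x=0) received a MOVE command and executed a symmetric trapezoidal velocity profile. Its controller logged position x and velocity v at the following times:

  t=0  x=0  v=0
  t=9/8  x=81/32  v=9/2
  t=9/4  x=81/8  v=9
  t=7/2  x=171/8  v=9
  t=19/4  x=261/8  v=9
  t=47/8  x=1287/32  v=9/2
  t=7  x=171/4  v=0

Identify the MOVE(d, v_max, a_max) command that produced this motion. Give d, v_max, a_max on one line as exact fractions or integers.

d=171/4 v_max=9 a_max=4

final state: t=7, x=171/4, v=0 → d = 171/4
a_max = (9/2−0)/(9/8−0) = 4
max v = 9 over t∈[9/4,19/4] → v_max = 9
check: 9·(9/4+5/2) = 171/4 ✓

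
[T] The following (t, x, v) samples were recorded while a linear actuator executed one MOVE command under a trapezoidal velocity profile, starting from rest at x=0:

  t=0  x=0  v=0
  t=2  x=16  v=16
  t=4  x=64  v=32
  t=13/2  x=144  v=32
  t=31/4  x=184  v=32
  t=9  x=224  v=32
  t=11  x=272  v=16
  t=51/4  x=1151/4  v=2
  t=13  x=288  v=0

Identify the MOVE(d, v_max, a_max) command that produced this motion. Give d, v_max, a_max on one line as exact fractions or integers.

final state: t=13, x=288, v=0 → d = 288
a_max = (16−0)/(2−0) = 8
max v = 32 over t∈[4,9] → v_max = 32
check: 32·(4+5) = 288 ✓

d=288 v_max=32 a_max=8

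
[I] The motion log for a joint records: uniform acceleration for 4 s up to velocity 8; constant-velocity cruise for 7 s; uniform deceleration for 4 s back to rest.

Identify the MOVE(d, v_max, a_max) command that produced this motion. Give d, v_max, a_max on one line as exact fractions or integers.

a_max = 8/4 = 2
d_a = ½·8·4 = 16; d_c = 8·7 = 56
d = 2·16 + 56 = 88
t_c = 7 > 0 so v_max = 8

d=88 v_max=8 a_max=2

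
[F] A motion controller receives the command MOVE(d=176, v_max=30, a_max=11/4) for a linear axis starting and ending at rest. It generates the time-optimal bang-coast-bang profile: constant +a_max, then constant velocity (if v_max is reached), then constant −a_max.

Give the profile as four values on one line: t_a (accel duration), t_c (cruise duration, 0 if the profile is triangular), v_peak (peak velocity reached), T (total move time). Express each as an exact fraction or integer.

t_a=8 t_c=0 v_peak=22 T=16

vₘ²/aₘ = 30²/(11/4) = 3600/11
176 < 3600/11 so t_c = 0
v_peak = √(176·11/4) = √484 = 22
t_a = 22/(11/4) = 8; t_c = 0
T = 2·8 = 16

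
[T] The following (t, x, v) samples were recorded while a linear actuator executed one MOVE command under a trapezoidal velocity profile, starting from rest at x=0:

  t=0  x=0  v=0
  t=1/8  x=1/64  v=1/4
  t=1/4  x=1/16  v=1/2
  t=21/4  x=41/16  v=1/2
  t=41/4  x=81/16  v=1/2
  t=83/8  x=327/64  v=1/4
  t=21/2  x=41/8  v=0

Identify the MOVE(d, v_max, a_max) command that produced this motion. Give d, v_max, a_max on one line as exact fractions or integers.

d=41/8 v_max=1/2 a_max=2

final state: t=21/2, x=41/8, v=0 → d = 41/8
a_max = (1/4−0)/(1/8−0) = 2
max v = 1/2 over t∈[1/4,41/4] → v_max = 1/2
check: 1/2·(1/4+10) = 41/8 ✓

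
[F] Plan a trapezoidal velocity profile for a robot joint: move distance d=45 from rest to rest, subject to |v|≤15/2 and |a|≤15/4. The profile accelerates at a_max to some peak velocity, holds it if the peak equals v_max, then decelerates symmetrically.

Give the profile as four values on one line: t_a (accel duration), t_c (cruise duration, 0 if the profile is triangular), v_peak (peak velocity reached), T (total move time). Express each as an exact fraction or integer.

t_a=2 t_c=4 v_peak=15/2 T=8

(v_max)²/a_max = (15/2)²/(15/4) = 15
45 ≥ 15 → trapezoidal
t_a = (15/2)/(15/4) = 2; v_peak = 15/2
d_cruise = 45 − 15 = 30; t_c = 30/(15/2) = 4
T = 2·2 + 4 = 8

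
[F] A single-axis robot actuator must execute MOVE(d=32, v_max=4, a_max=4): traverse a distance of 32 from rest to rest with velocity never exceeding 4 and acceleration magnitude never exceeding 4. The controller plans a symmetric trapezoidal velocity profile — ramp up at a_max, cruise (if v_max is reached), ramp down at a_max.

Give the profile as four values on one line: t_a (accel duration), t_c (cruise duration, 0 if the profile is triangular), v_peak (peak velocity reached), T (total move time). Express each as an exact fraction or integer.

t_a=1 t_c=7 v_peak=4 T=9

(v_max)²/a_max = 4²/4 = 4
32 ≥ 4 ⇒ cruise phase
t_a = 4/4 = 1; v_peak = 4
d_cruise = 32 − 4 = 28; t_c = 28/4 = 7
T = 2·1 + 7 = 9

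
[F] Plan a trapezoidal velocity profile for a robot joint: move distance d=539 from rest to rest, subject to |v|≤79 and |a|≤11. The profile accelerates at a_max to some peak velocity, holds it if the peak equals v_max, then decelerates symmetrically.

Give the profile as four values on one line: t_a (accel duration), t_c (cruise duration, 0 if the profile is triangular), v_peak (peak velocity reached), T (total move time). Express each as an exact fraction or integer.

t_a=7 t_c=0 v_peak=77 T=14

v_max²/a_max = 79²/11 = 6241/11
539 < 6241/11 ⇒ no cruise
v_peak = √(539·11) = √5929 = 77
t_a = 77/11 = 7; t_c = 0
T = 2·7 = 14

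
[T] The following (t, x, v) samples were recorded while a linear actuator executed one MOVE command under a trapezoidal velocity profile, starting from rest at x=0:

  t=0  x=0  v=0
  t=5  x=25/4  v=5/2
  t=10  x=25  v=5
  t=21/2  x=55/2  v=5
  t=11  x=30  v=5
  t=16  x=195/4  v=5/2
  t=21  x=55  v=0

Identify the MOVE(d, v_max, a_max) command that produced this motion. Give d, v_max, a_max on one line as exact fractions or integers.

d=55 v_max=5 a_max=1/2

final state: t=21, x=55, v=0 → d = 55
a_max = (5/2−0)/(5−0) = 1/2
max v = 5 over t∈[10,11] → v_max = 5
check: 5·(10+1) = 55 ✓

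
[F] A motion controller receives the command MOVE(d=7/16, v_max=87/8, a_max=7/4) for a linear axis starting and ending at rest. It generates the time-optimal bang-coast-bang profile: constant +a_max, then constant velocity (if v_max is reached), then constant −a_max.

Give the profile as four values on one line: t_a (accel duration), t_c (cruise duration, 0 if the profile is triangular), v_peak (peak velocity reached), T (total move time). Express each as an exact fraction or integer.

t_a=1/2 t_c=0 v_peak=7/8 T=1

v_max²/a_max = (87/8)²/(7/4) = 7569/112
7/16 < 7569/112 so t_c = 0
v_peak = √(7/16·7/4) = √(49/64) = 7/8
t_a = (7/8)/(7/4) = 1/2; t_c = 0
T = 2·1/2 = 1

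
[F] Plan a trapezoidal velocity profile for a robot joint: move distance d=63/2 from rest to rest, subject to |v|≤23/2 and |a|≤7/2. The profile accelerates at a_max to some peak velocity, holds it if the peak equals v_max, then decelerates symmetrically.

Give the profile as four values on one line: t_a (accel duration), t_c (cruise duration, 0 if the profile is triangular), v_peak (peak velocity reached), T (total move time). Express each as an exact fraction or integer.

v_max²/a_max = (23/2)²/(7/2) = 529/14
63/2 < 529/14 so t_c = 0
v_peak = √(63/2·7/2) = √(441/4) = 21/2
t_a = (21/2)/(7/2) = 3; t_c = 0
T = 2·3 = 6

t_a=3 t_c=0 v_peak=21/2 T=6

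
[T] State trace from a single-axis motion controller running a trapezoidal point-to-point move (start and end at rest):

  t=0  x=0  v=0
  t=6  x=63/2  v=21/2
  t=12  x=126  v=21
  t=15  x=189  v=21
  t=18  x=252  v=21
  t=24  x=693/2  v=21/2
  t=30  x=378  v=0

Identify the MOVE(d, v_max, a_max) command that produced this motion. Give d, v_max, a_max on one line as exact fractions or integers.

final state: t=30, x=378, v=0 → d = 378
a_max = (21/2−0)/(6−0) = 7/4
max v = 21 over t∈[12,18] → v_max = 21
check: 21·(12+6) = 378 ✓

d=378 v_max=21 a_max=7/4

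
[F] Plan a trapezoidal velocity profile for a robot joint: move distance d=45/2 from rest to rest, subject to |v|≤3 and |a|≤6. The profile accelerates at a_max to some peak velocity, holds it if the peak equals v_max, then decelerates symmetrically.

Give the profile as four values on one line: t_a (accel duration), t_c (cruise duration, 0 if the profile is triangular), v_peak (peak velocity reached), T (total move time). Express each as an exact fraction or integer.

t_a=1/2 t_c=7 v_peak=3 T=8

v_max²/a_max = 3²/6 = 3/2
45/2 ≥ 3/2 ⇒ cruise phase
t_a = 3/6 = 1/2; v_peak = 3
d_cruise = 45/2 − 3/2 = 21; t_c = 21/3 = 7
T = 2·1/2 + 7 = 8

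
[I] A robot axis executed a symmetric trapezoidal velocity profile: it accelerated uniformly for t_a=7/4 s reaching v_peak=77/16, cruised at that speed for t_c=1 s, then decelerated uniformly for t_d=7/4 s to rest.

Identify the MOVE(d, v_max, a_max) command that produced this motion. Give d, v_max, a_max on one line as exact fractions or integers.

d=847/64 v_max=77/16 a_max=11/4

a_max = (77/16)/(7/4) = 11/4
d_a = ½·77/16·7/4 = 539/128; d_c = 77/16·1 = 77/16
d = 2·539/128 + 77/16 = 847/64
t_c = 1 > 0 so v_max = 77/16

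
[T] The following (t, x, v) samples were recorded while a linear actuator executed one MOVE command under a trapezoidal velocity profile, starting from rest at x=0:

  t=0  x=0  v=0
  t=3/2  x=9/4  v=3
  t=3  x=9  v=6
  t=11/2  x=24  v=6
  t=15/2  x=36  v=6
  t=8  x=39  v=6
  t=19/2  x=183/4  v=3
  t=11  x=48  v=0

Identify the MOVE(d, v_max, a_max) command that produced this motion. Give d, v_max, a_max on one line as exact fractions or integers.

final state: t=11, x=48, v=0 → d = 48
a_max = (3−0)/(3/2−0) = 2
max v = 6 over t∈[3,8] → v_max = 6
check: 6·(3+5) = 48 ✓

d=48 v_max=6 a_max=2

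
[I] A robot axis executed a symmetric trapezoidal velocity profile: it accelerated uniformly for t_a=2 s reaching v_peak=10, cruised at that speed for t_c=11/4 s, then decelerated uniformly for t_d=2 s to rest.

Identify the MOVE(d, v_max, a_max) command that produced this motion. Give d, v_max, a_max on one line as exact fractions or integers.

d=95/2 v_max=10 a_max=5

a_max = 10/2 = 5
d_a = ½·10·2 = 10; d_c = 10·11/4 = 55/2
d = 2·10 + 55/2 = 95/2
t_c = 11/4 > 0 ⇒ limit active, v_max = 10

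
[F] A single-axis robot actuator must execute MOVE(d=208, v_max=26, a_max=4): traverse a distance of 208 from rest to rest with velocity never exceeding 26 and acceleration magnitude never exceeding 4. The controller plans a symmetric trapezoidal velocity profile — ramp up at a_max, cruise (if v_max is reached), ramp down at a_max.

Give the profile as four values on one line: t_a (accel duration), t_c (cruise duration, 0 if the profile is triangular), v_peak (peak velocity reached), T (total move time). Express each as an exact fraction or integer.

vₘ²/aₘ = 26²/4 = 169
208 ≥ 169 so v_max reached
t_a = 26/4 = 13/2; v_peak = 26
d_cruise = 208 − 169 = 39; t_c = 39/26 = 3/2
T = 2·13/2 + 3/2 = 29/2

t_a=13/2 t_c=3/2 v_peak=26 T=29/2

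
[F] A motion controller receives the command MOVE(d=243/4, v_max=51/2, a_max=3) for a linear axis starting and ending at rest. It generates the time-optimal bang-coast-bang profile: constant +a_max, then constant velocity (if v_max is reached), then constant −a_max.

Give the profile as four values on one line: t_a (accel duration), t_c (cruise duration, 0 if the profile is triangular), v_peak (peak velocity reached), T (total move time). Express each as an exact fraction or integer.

t_a=9/2 t_c=0 v_peak=27/2 T=9

(v_max)²/a_max = (51/2)²/3 = 867/4
243/4 < 867/4 so t_c = 0
v_peak = √(243/4·3) = √(729/4) = 27/2
t_a = (27/2)/3 = 9/2; t_c = 0
T = 2·9/2 = 9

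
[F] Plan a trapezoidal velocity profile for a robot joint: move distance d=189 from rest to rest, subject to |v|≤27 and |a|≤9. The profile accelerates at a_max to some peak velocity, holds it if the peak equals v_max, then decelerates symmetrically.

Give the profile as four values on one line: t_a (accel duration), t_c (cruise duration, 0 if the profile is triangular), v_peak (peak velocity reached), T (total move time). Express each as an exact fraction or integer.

(v_max)²/a_max = 27²/9 = 81
189 ≥ 81 → trapezoidal
t_a = 27/9 = 3; v_peak = 27
d_cruise = 189 − 81 = 108; t_c = 108/27 = 4
T = 2·3 + 4 = 10

t_a=3 t_c=4 v_peak=27 T=10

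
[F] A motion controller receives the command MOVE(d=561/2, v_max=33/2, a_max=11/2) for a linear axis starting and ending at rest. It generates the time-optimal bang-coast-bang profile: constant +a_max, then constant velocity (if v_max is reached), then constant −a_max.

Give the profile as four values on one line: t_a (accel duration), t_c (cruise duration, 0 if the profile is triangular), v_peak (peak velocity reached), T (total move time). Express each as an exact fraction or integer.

t_a=3 t_c=14 v_peak=33/2 T=20

v_max²/a_max = (33/2)²/(11/2) = 99/2
561/2 ≥ 99/2 so v_max reached
t_a = (33/2)/(11/2) = 3; v_peak = 33/2
d_cruise = 561/2 − 99/2 = 231; t_c = 231/(33/2) = 14
T = 2·3 + 14 = 20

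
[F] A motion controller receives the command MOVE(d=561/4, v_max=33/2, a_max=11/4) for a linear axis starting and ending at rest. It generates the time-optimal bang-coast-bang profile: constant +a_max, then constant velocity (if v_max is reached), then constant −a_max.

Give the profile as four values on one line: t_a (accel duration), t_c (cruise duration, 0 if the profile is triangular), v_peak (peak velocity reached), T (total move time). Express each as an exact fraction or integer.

vₘ²/aₘ = (33/2)²/(11/4) = 99
561/4 ≥ 99 → trapezoidal
t_a = (33/2)/(11/4) = 6; v_peak = 33/2
d_cruise = 561/4 − 99 = 165/4; t_c = (165/4)/(33/2) = 5/2
T = 2·6 + 5/2 = 29/2

t_a=6 t_c=5/2 v_peak=33/2 T=29/2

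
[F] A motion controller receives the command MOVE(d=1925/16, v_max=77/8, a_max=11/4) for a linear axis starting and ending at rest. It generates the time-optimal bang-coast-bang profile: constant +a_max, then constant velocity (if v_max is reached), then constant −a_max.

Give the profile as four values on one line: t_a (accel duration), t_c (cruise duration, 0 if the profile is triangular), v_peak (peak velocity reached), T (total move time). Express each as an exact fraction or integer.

vₘ²/aₘ = (77/8)²/(11/4) = 539/16
1925/16 ≥ 539/16 so v_max reached
t_a = (77/8)/(11/4) = 7/2; v_peak = 77/8
d_cruise = 1925/16 − 539/16 = 693/8; t_c = (693/8)/(77/8) = 9
T = 2·7/2 + 9 = 16

t_a=7/2 t_c=9 v_peak=77/8 T=16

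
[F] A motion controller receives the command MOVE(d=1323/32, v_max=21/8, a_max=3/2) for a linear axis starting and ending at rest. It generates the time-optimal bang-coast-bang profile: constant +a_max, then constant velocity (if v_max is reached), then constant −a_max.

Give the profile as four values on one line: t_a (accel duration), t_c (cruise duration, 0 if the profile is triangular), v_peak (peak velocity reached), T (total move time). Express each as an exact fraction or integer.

vₘ²/aₘ = (21/8)²/(3/2) = 147/32
1323/32 ≥ 147/32 → trapezoidal
t_a = (21/8)/(3/2) = 7/4; v_peak = 21/8
d_cruise = 1323/32 − 147/32 = 147/4; t_c = (147/4)/(21/8) = 14
T = 2·7/4 + 14 = 35/2

t_a=7/4 t_c=14 v_peak=21/8 T=35/2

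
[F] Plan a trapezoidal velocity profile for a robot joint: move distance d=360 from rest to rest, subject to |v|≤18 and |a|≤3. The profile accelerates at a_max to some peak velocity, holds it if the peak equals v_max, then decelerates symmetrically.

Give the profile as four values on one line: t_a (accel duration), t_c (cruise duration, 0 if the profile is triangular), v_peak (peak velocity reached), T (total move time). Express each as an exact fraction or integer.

(v_max)²/a_max = 18²/3 = 108
360 ≥ 108 ⇒ cruise phase
t_a = 18/3 = 6; v_peak = 18
d_cruise = 360 − 108 = 252; t_c = 252/18 = 14
T = 2·6 + 14 = 26

t_a=6 t_c=14 v_peak=18 T=26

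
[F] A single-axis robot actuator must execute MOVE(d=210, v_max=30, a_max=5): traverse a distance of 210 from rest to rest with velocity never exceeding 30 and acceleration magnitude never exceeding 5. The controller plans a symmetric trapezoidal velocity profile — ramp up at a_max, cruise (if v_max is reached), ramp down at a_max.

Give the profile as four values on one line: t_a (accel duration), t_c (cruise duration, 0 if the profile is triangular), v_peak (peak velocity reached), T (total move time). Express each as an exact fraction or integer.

t_a=6 t_c=1 v_peak=30 T=13

vₘ²/aₘ = 30²/5 = 180
210 ≥ 180 → trapezoidal
t_a = 30/5 = 6; v_peak = 30
d_cruise = 210 − 180 = 30; t_c = 30/30 = 1
T = 2·6 + 1 = 13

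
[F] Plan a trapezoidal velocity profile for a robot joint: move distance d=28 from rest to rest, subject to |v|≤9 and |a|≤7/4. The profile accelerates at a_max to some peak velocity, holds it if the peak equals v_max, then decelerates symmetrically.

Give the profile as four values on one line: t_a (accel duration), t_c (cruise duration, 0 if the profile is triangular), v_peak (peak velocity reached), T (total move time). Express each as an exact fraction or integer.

t_a=4 t_c=0 v_peak=7 T=8

(v_max)²/a_max = 9²/(7/4) = 324/7
28 < 324/7 so t_c = 0
v_peak = √(28·7/4) = √49 = 7
t_a = 7/(7/4) = 4; t_c = 0
T = 2·4 = 8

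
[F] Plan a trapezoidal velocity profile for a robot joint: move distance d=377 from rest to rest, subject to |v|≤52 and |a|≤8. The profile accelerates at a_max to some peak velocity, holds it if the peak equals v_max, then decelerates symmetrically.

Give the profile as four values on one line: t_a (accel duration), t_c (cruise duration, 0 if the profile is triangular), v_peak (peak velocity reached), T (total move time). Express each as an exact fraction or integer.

t_a=13/2 t_c=3/4 v_peak=52 T=55/4

(v_max)²/a_max = 52²/8 = 338
377 ≥ 338 ⇒ cruise phase
t_a = 52/8 = 13/2; v_peak = 52
d_cruise = 377 − 338 = 39; t_c = 39/52 = 3/4
T = 2·13/2 + 3/4 = 55/4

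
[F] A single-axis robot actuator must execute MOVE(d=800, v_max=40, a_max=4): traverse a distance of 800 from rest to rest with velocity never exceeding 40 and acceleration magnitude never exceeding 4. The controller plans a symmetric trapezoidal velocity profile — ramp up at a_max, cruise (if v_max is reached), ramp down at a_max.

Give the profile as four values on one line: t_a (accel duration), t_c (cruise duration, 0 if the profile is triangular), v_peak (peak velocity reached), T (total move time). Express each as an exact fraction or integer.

vₘ²/aₘ = 40²/4 = 400
800 ≥ 400 → trapezoidal
t_a = 40/4 = 10; v_peak = 40
d_cruise = 800 − 400 = 400; t_c = 400/40 = 10
T = 2·10 + 10 = 30

t_a=10 t_c=10 v_peak=40 T=30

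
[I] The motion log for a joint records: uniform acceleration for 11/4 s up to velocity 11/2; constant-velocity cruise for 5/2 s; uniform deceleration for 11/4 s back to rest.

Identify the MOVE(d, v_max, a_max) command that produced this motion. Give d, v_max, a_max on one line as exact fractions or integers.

d=231/8 v_max=11/2 a_max=2

a_max = (11/2)/(11/4) = 2
d_a = ½·11/2·11/4 = 121/16; d_c = 11/2·5/2 = 55/4
d = 2·121/16 + 55/4 = 231/8
t_c = 5/2 > 0 → v_max = v_peak = 11/2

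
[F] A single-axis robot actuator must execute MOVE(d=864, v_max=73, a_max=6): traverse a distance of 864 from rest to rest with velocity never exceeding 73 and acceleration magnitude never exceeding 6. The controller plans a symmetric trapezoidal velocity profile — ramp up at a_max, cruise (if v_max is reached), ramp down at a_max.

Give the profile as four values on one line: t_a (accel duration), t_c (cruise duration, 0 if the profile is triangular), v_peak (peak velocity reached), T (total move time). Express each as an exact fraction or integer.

t_a=12 t_c=0 v_peak=72 T=24

(v_max)²/a_max = 73²/6 = 5329/6
864 < 5329/6 → triangular
v_peak = √(864·6) = √5184 = 72
t_a = 72/6 = 12; t_c = 0
T = 2·12 = 24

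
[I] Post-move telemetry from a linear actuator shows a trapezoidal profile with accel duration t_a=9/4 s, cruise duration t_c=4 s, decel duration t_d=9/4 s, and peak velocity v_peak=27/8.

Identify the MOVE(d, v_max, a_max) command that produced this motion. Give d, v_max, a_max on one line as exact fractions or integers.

a_max = (27/8)/(9/4) = 3/2
d_a = ½·27/8·9/4 = 243/64; d_c = 27/8·4 = 27/2
d = 2·243/64 + 27/2 = 675/32
t_c = 4 > 0 → v_max = v_peak = 27/8

d=675/32 v_max=27/8 a_max=3/2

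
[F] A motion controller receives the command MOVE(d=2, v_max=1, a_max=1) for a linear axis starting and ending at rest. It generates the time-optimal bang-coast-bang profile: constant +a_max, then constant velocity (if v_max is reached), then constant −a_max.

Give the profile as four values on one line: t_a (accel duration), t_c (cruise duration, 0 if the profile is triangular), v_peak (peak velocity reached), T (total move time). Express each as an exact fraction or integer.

(v_max)²/a_max = 1²/1 = 1
2 ≥ 1 ⇒ cruise phase
t_a = 1/1 = 1; v_peak = 1
d_cruise = 2 − 1 = 1; t_c = 1/1 = 1
T = 2·1 + 1 = 3

t_a=1 t_c=1 v_peak=1 T=3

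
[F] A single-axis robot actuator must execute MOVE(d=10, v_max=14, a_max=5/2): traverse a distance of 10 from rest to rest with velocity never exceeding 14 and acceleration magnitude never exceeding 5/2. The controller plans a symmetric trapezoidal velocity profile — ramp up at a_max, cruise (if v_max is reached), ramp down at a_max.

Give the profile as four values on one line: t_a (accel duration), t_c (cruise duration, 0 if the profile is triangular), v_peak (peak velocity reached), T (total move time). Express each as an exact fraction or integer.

(v_max)²/a_max = 14²/(5/2) = 392/5
10 < 392/5 so t_c = 0
v_peak = √(10·5/2) = √25 = 5
t_a = 5/(5/2) = 2; t_c = 0
T = 2·2 = 4

t_a=2 t_c=0 v_peak=5 T=4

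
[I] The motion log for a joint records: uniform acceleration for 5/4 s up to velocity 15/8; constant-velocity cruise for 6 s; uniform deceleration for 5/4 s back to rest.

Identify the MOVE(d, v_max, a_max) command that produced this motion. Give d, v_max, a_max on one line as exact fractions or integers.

a_max = (15/8)/(5/4) = 3/2
d_a = ½·15/8·5/4 = 75/64; d_c = 15/8·6 = 45/4
d = 2·75/64 + 45/4 = 435/32
t_c = 6 > 0 → v_max = v_peak = 15/8

d=435/32 v_max=15/8 a_max=3/2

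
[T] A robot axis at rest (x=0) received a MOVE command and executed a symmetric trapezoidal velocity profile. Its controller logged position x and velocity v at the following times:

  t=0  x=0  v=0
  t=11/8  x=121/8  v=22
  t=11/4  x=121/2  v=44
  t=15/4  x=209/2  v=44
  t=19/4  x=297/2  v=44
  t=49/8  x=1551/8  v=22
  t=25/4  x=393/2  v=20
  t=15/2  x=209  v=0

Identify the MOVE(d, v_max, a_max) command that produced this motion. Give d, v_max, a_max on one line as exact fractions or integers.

final state: t=15/2, x=209, v=0 → d = 209
a_max = (22−0)/(11/8−0) = 16
max v = 44 over t∈[11/4,19/4] → v_max = 44
check: 44·(11/4+2) = 209 ✓

d=209 v_max=44 a_max=16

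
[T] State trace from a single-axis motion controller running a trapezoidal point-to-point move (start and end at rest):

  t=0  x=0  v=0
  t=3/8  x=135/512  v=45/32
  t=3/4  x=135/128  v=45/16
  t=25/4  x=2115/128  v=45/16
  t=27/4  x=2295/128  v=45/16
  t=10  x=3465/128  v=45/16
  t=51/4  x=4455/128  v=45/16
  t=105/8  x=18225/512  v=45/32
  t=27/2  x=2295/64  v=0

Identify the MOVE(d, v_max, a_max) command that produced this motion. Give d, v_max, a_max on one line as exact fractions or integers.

d=2295/64 v_max=45/16 a_max=15/4

final state: t=27/2, x=2295/64, v=0 → d = 2295/64
a_max = (45/32−0)/(3/8−0) = 15/4
max v = 45/16 over t∈[3/4,51/4] → v_max = 45/16
check: 45/16·(3/4+12) = 2295/64 ✓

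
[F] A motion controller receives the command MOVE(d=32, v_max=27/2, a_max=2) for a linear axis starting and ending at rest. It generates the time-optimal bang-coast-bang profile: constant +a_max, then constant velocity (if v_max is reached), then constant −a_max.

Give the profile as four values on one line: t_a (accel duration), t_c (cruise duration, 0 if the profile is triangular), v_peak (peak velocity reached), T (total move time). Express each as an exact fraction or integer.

t_a=4 t_c=0 v_peak=8 T=8

vₘ²/aₘ = (27/2)²/2 = 729/8
32 < 729/8 so t_c = 0
v_peak = √(32·2) = √64 = 8
t_a = 8/2 = 4; t_c = 0
T = 2·4 = 8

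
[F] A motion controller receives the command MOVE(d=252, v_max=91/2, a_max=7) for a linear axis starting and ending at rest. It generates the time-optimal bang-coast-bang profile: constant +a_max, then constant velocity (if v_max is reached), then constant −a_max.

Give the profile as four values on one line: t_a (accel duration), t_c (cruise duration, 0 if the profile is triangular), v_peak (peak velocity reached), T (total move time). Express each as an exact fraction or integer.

t_a=6 t_c=0 v_peak=42 T=12

vₘ²/aₘ = (91/2)²/7 = 1183/4
252 < 1183/4 ⇒ no cruise
v_peak = √(252·7) = √1764 = 42
t_a = 42/7 = 6; t_c = 0
T = 2·6 = 12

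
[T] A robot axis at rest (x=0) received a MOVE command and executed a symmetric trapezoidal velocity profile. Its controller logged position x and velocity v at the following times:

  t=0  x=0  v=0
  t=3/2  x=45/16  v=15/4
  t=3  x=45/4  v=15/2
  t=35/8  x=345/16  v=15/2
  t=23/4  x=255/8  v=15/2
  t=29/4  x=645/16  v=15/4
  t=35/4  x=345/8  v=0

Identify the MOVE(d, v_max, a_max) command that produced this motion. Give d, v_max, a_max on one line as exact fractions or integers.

d=345/8 v_max=15/2 a_max=5/2

final state: t=35/4, x=345/8, v=0 → d = 345/8
a_max = (15/4−0)/(3/2−0) = 5/2
max v = 15/2 over t∈[3,23/4] → v_max = 15/2
check: 15/2·(3+11/4) = 345/8 ✓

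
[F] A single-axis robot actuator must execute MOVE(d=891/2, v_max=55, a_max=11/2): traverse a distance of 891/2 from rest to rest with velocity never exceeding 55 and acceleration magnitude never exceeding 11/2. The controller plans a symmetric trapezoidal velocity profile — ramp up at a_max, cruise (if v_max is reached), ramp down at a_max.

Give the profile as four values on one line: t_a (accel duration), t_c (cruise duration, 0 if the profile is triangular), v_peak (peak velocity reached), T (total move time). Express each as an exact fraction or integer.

t_a=9 t_c=0 v_peak=99/2 T=18

vₘ²/aₘ = 55²/(11/2) = 550
891/2 < 550 ⇒ no cruise
v_peak = √(891/2·11/2) = √(9801/4) = 99/2
t_a = (99/2)/(11/2) = 9; t_c = 0
T = 2·9 = 18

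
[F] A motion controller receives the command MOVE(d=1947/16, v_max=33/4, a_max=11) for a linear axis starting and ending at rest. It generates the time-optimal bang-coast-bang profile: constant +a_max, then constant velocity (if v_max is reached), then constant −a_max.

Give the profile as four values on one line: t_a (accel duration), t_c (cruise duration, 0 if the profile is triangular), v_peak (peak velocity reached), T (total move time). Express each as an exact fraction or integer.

t_a=3/4 t_c=14 v_peak=33/4 T=31/2

(v_max)²/a_max = (33/4)²/11 = 99/16
1947/16 ≥ 99/16 so v_max reached
t_a = (33/4)/11 = 3/4; v_peak = 33/4
d_cruise = 1947/16 − 99/16 = 231/2; t_c = (231/2)/(33/4) = 14
T = 2·3/4 + 14 = 31/2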